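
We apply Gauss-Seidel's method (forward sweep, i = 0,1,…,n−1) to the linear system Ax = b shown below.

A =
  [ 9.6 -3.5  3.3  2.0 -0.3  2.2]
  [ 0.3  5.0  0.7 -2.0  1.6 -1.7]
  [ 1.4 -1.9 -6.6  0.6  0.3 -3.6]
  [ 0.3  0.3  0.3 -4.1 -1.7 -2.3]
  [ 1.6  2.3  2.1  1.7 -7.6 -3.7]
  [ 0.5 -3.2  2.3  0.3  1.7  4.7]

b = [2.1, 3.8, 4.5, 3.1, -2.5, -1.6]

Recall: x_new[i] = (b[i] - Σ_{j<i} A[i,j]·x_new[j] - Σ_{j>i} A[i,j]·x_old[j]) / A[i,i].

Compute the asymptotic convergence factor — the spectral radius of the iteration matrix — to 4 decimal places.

Let D = diag(9.6, 5, -6.6, -4.1, -7.6, 4.7); L, U the strict triangles.
T_GS = -(D+L)⁻¹U: row 0 first, T[0,2] = -(3.3)/(9.6) = -0.3438; later rows by forward substitution.
  T[0,:] = [+0.0000 +0.3646 -0.3438 -0.2083 +0.0312 -0.2292]
  T[1,:] = [+0.0000 -0.0219 -0.1194 +0.4125 -0.3219 +0.3538]
  T[2,:] = [+0.0000 +0.0836 -0.0386 -0.0720 +0.1447 -0.6959]
  T[3,:] = [+0.0000 +0.0312 -0.0367 +0.0097 -0.4253 -0.6028]
  T[4,:] = [+0.0000 +0.1002 -0.1274 +0.0632 -0.1460 -0.7552]
  T[5,:] = [+0.0000 -0.1328 +0.0226 +0.3148 -0.2134 +0.9174]
|eigenvalues of T|: 0.8447, 0.3402, 0.3402, 0.0849, 0.0120, 0.0000.
ρ(T) = max|λ| = 0.8447; 0.8447 < 1, so it converges for any x₀.

0.8447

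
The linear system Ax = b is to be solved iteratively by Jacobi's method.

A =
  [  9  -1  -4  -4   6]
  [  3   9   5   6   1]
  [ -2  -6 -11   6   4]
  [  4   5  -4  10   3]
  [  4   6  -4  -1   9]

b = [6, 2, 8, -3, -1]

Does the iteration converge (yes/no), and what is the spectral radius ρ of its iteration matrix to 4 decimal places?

Split A = D + L + U, D = diag(9, 9, -11, 10, 9).
Jacobi T = -D⁻¹(L+U): T[1,2] = -(5)/(9) = -0.5556; T[1,1] = 0.
  T[0,:] = [+0.0000, +0.1111, +0.4444, +0.4444, -0.6667]
  T[1,:] = [-0.3333, +0.0000, -0.5556, -0.6667, -0.1111]
  T[2,:] = [-0.1818, -0.5455, +0.0000, +0.5455, +0.3636]
  T[3,:] = [-0.4000, -0.5000, +0.4000, +0.0000, -0.3000]
  T[4,:] = [-0.4444, -0.6667, +0.4444, +0.1111, +0.0000]
moduli |λ_i(T)| = 1.1243, 0.8551, 0.2831, 0.2831, 0.2147.
ρ = 1.1243; 1.1243 > 1: divergent.

no, ρ = 1.1243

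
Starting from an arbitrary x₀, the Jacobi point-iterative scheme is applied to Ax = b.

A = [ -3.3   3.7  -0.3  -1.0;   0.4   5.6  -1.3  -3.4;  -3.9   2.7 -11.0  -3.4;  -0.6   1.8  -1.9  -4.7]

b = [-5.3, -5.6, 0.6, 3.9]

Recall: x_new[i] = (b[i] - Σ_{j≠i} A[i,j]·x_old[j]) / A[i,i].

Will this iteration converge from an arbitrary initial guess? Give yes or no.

Let D = diag(-3.3, 5.6, -11, -4.7); L, U the strict triangles.
Jacobi: T = -D⁻¹(L+U), T[2,0] = -(-3.9)/(-11) = -0.3545; T[2,2] = 0.
  T[0,:] = [+0.0000  +1.1212  -0.0909  -0.3030]
  T[1,:] = [-0.0714  +0.0000  +0.2321  +0.6071]
  T[2,:] = [-0.3545  +0.2455  +0.0000  -0.3091]
  T[3,:] = [-0.1277  +0.3830  -0.4043  +0.0000]
|λ(T)| sorted: 0.9308, 0.5081, 0.4963, 0.4963.
spectral radius ρ = 0.9308; 0.9308 < 1, so it converges for any x₀.

yes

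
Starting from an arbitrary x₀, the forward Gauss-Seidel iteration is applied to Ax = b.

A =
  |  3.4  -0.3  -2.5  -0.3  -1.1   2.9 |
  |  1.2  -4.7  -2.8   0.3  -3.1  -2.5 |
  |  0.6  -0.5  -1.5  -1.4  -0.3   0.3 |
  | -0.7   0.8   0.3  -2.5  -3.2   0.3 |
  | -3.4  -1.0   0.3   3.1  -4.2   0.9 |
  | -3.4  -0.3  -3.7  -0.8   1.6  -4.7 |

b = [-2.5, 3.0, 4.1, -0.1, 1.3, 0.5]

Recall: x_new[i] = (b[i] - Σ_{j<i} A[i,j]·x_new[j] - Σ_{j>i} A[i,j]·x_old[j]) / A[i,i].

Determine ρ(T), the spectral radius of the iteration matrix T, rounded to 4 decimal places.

Write A = D+L+U with D = diag(3.4, -4.7, -1.5, -2.5, -4.2, -4.7).
Gauss-Seidel: T = -(D+L)⁻¹U, row 0 first, T[0,1] = -(-0.3)/(3.4) = +0.0882; later rows by forward substitution.
  T[0,:] = [+0.0000 +0.0882 +0.7353 +0.0882 +0.3235 -0.8529]
  T[1,:] = [+0.0000 +0.0225 -0.4080 +0.0864 -0.5770 -0.7497]
  T[2,:] = [+0.0000 +0.0278 +0.4301 -0.9268 +0.1217 +0.1087]
  T[3,:] = [+0.0000 -0.0142 -0.2848 -0.1083 -1.5406 +0.1320]
  T[4,:] = [+0.0000 -0.0853 -0.6776 -0.2381 -1.2530 +1.1884]
  T[5,:] = [+0.0000 -0.1138 -1.0267 +0.5977 -0.4574 +0.9614]
|roots of det(T-λI)|: 1.6774, 1.2799, 1.2799, 0.1224, 0.0289, 0.0000.
ρ = 1.6774; 1.6774 > 1: divergent.

1.6774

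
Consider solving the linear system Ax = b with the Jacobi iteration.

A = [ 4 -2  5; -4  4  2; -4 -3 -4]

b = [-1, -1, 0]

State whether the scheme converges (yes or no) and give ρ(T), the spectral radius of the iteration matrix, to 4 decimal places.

A = D + L + U where D = diag(4, 4, -4).
Jacobi: T = -D⁻¹(L+U), T[1,2] = -(2)/(4) = -0.5000; T[1,1] = 0.
  T[0,:] = [+0.0000, +0.5000, -1.2500]
  T[1,:] = [+1.0000, +0.0000, -0.5000]
  T[2,:] = [-1.0000, -0.7500, +0.0000]
eigenvalue magnitudes: 1.6825, 0.8849, 0.7976.
spectral radius ρ = 1.6825; 1.6825 > 1, so it fails to converge.

no, ρ = 1.6825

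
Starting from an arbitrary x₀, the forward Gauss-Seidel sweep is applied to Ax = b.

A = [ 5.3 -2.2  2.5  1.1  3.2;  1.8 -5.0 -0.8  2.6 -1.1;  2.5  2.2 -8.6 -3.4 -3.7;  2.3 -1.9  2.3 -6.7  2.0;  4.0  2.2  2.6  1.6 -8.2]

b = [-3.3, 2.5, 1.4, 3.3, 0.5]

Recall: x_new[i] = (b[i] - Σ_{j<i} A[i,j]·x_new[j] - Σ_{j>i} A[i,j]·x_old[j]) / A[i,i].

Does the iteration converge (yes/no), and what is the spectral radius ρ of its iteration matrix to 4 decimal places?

yes, ρ = 0.8583

Write A = D+L+U with D = diag(5.3, -5, -8.6, -6.7, -8.2).
T_GS = -(D+L)⁻¹U: row 0 first, T[0,3] = -(1.1)/(5.3) = -0.2075; later rows by forward substitution.
  T[0,:] = [+0.0000 +0.4151 -0.4717 -0.2075 -0.6038]
  T[1,:] = [+0.0000 +0.1494 -0.3298 +0.4453 -0.4374]
  T[2,:] = [+0.0000 +0.1589 -0.2215 -0.3418 -0.7176]
  T[3,:] = [+0.0000 +0.1547 -0.1444 -0.3148 -0.0311]
  T[4,:] = [+0.0000 +0.3231 -0.4170 -0.1516 -0.6455]
moduli |λ_i(T)| = 0.8583, 0.4563, 0.3134, 0.0312, 0.0000.
ρ(T) = max|λ| = 0.8583; 0.8583 < 1: convergent.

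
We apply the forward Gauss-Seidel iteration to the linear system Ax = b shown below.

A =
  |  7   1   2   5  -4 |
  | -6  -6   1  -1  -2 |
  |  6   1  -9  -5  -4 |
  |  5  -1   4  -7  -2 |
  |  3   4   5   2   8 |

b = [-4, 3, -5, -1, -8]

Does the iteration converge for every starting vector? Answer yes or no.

Split A = D + L + U, D = diag(7, -6, -9, -7, 8).
GS T = -(D+L)⁻¹U: row 0 first, T[0,4] = -(-4)/(7) = +0.5714; later rows by forward substitution.
  T[0,:] = [+0.0000 -0.1429 -0.2857 -0.7143 +0.5714]
  T[1,:] = [+0.0000 +0.1429 +0.4524 +0.5476 -0.9048]
  T[2,:] = [+0.0000 -0.0794 -0.1402 -0.9709 -0.1640]
  T[3,:] = [+0.0000 -0.1678 -0.3488 -1.1432 +0.1580]
  T[4,:] = [+0.0000 +0.0737 +0.0558 +0.8867 +0.3011]
|eigenvalues of T|: 1.3137, 0.5146, 0.0458, 0.0458, 0.0000.
spectral radius ρ = 1.3137; 1.3137 > 1, so it fails to converge.

no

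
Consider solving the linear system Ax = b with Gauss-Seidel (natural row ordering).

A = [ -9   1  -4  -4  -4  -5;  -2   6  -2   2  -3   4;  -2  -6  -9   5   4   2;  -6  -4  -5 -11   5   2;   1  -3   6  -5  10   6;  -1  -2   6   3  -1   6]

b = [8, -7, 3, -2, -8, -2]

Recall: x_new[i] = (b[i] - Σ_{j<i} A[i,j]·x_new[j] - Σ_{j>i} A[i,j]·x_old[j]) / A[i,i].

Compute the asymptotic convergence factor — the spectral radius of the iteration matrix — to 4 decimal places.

Let D = diag(-9, 6, -9, -11, 10, 6); L, U the strict triangles.
Gauss-Seidel: T = -(D+L)⁻¹U, row 0 first, T[0,1] = -(1)/(-9) = +0.1111; later rows by forward substitution.
  T[0,:] = [+0.0000, +0.1111, -0.4444, -0.4444, -0.4444, -0.5556]
  T[1,:] = [+0.0000, +0.0370, +0.1852, -0.4815, +0.3519, -0.8519]
  T[2,:] = [+0.0000, -0.0494, -0.0247, +0.9753, +0.3086, +0.9136]
  T[3,:] = [+0.0000, -0.0516, +0.1863, -0.0258, +0.4287, +0.3793]
  T[4,:] = [+0.0000, +0.0038, +0.2080, -0.6981, +0.1792, -1.1585]
  T[5,:] = [+0.0000, +0.1067, -0.0461, -1.3133, -0.4499, -1.6729]
eigenvalue magnitudes: 1.3727, 0.6350, 0.4987, 0.0473, 0.0455, 0.0000.
spectral radius ρ = 1.3727; 1.3727 > 1: divergent.

1.3727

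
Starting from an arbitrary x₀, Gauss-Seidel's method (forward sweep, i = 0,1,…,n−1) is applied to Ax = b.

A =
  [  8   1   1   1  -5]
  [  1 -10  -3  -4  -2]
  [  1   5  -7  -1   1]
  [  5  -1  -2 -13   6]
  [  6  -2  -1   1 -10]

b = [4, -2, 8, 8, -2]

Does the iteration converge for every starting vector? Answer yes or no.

A = D + L + U where D = diag(8, -10, -7, -13, -10).
T_GS = -(D+L)⁻¹U: row 0 first, T[0,3] = -(1)/(8) = -0.1250; later rows by forward substitution.
  T[0,:] = [+0.0000 -0.1250 -0.1250 -0.1250 +0.6250]
  T[1,:] = [+0.0000 -0.0125 -0.3125 -0.4125 -0.1375]
  T[2,:] = [+0.0000 -0.0268 -0.2411 -0.4554 +0.1339]
  T[3,:] = [+0.0000 -0.0430 +0.0130 +0.0537 +0.6919]
  T[4,:] = [+0.0000 -0.0741 +0.0129 +0.0584 +0.4583]
|eigenvalues of T|: 0.5931, 0.2129, 0.2129, 0.0552, 0.0000.
ρ(T) = max|λ| = 0.5931; 0.5931 < 1: convergent.

yes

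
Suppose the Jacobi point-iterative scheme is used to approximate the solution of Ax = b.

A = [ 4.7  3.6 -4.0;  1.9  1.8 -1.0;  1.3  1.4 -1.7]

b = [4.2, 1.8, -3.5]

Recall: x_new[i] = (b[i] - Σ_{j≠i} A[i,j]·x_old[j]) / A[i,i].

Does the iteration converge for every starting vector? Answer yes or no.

no

Diagonal D = diag(4.7, 1.8, -1.7); L, U strict lower/upper.
T_J = -D⁻¹(L+U): T[2,1] = -(1.4)/(-1.7) = +0.8235; T[2,2] = 0.
  T[0,:] = [+0.0000, -0.7660, +0.8511]
  T[1,:] = [-1.0556, +0.0000, +0.5556]
  T[2,:] = [+0.7647, +0.8235, +0.0000]
|roots of det(T-λI)|: 1.6062, 0.8144, 0.8144.
ρ(T) = max|λ| = 1.6062; 1.6062 > 1 ⇒ diverges.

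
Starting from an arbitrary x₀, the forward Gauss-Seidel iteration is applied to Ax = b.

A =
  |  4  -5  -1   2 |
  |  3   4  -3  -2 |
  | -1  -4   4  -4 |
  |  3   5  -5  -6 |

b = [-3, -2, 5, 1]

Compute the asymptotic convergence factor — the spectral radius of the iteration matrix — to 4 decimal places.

Write A = D+L+U with D = diag(4, 4, 4, -6).
GS T = -(D+L)⁻¹U: row 0 first, T[0,2] = -(-1)/(4) = +0.2500; later rows by forward substitution.
  T[0,:] = [+0.0000 +1.2500 +0.2500 -0.5000]
  T[1,:] = [+0.0000 -0.9375 +0.5625 +0.8750]
  T[2,:] = [+0.0000 -0.6250 +0.6250 +1.7500]
  T[3,:] = [+0.0000 +0.3646 +0.0729 -0.9792]
|λ(T)| sorted: 1.3035, 0.6056, 0.5938, 0.0000.
spectral radius ρ = 1.3035; 1.3035 > 1 ⇒ diverges.

1.3035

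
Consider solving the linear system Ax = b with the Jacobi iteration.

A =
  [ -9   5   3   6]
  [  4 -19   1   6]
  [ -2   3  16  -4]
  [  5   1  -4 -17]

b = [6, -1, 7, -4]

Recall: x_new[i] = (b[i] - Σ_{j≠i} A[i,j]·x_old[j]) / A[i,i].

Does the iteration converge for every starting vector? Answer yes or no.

yes

Let D = diag(-9, -19, 16, -17); L, U the strict triangles.
T_J = -D⁻¹(L+U): T[3,0] = -(5)/(-17) = +0.2941; T[3,3] = 0.
  T[0,:] = [+0.0000  +0.5556  +0.3333  +0.6667]
  T[1,:] = [+0.2105  +0.0000  +0.0526  +0.3158]
  T[2,:] = [+0.1250  -0.1875  +0.0000  +0.2500]
  T[3,:] = [+0.2941  +0.0588  -0.2353  +0.0000]
moduli |λ_i(T)| = 0.6537, 0.4194, 0.1564, 0.1564.
ρ = 0.6537; 0.6537 < 1: convergent.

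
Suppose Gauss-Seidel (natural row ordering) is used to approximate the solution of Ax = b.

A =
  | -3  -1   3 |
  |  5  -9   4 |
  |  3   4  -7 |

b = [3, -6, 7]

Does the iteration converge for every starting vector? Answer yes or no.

yes

Diagonal D = diag(-3, -9, -7); L, U strict lower/upper.
Gauss-Seidel: T = -(D+L)⁻¹U, row 0 first, T[0,2] = -(3)/(-3) = +1.0000; later rows by forward substitution.
  T[0,:] = [+0.0000, -0.3333, +1.0000]
  T[1,:] = [+0.0000, -0.1852, +1.0000]
  T[2,:] = [+0.0000, -0.2487, +1.0000]
moduli |λ_i(T)| = 0.7275, 0.0873, 0.0000.
ρ = 0.7275; 0.7275 < 1 ⇒ converges.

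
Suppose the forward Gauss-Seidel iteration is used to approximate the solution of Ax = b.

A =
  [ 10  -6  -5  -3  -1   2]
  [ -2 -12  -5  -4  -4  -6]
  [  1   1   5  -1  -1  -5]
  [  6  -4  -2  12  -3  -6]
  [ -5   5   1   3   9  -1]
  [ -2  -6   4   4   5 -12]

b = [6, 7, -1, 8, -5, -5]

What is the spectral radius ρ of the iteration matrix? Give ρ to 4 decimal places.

1.3450

Diagonal D = diag(10, -12, 5, 12, 9, -12); L, U strict lower/upper.
GS T = -(D+L)⁻¹U: row 0 first, T[0,4] = -(-1)/(10) = +0.1000; later rows by forward substitution.
  T[0,:] = [+0.0000, +0.6000, +0.5000, +0.3000, +0.1000, -0.2000]
  T[1,:] = [+0.0000, -0.1000, -0.5000, -0.3833, -0.3500, -0.4667]
  T[2,:] = [+0.0000, -0.1000, -0.0000, +0.2167, +0.2500, +1.1333]
  T[3,:] = [+0.0000, -0.3500, -0.4167, -0.2417, +0.1250, +0.6333]
  T[4,:] = [+0.0000, +0.5167, +0.6944, +0.4361, +0.1806, -0.0778]
  T[5,:] = [+0.0000, +0.0153, +0.3171, +0.3150, +0.3586, +0.8231]
|eigenvalues of T|: 1.3450, 0.5078, 0.2096, 0.0402, 0.0402, 0.0000.
ρ = 1.3450; 1.3450 > 1, so it fails to converge.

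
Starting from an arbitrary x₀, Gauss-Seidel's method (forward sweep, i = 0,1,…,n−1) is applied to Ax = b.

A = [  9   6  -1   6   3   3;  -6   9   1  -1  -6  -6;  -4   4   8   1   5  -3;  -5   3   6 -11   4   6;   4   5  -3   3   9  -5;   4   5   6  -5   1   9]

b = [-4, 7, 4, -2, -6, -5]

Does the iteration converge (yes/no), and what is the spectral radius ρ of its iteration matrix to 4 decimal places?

A = D + L + U where D = diag(9, 9, 8, -11, 9, 9).
GS T = -(D+L)⁻¹U: row 0 first, T[0,5] = -(3)/(9) = -0.3333; later rows by forward substitution.
  T[0,:] = [+0.0000, -0.6667, +0.1111, -0.6667, -0.3333, -0.3333]
  T[1,:] = [+0.0000, -0.4444, -0.0370, -0.3333, +0.4444, +0.4444]
  T[2,:] = [+0.0000, -0.1111, +0.0741, -0.2917, -1.0139, -0.0139]
  T[3,:] = [+0.0000, +0.1212, -0.0202, +0.0530, +0.0833, +0.8106]
  T[4,:] = [+0.0000, +0.4658, +0.0026, +0.3666, -0.4645, +0.1820]
  T[5,:] = [+0.0000, +0.6329, -0.0897, +0.6647, +0.6751, +0.3406]
|roots of det(T-λI)|: 1.2335, 0.8173, 0.8173, 0.0318, 0.0318, 0.0000.
ρ(T) = max|λ| = 1.2335; 1.2335 > 1 ⇒ diverges.

no, ρ = 1.2335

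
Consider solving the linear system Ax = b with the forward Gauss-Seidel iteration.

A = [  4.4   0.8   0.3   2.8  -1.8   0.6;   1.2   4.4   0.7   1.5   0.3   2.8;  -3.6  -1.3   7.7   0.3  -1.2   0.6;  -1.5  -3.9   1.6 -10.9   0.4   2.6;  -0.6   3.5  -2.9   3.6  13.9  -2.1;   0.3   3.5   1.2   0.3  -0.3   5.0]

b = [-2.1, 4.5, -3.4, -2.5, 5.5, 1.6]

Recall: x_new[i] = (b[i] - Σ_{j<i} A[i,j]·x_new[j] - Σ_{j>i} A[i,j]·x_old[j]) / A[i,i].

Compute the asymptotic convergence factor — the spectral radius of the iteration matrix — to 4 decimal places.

Diagonal D = diag(4.4, 4.4, 7.7, -10.9, 13.9, 5); L, U strict lower/upper.
T_GS = -(D+L)⁻¹U: row 0 first, T[0,2] = -(0.3)/(4.4) = -0.0682; later rows by forward substitution.
  T[0,:] = [+0.0000, -0.1818, -0.0682, -0.6364, +0.4091, -0.1364]
  T[1,:] = [+0.0000, +0.0496, -0.1405, -0.1674, -0.1798, -0.5992]
  T[2,:] = [+0.0000, -0.0766, -0.0556, -0.3647, +0.3168, -0.2428]
  T[3,:] = [+0.0000, -0.0040, +0.0515, +0.0939, +0.0912, +0.4360]
  T[4,:] = [+0.0000, -0.0353, +0.0075, -0.0857, +0.1054, +0.1325]
  T[5,:] = [+0.0000, -0.0073, +0.1131, +0.2321, +0.0261, +0.4677]
|roots of det(T-λI)|: 0.6090, 0.1538, 0.0732, 0.0732, 0.0007, 0.0000.
ρ(T) = max|λ| = 0.6090; 0.6090 < 1, so it converges for any x₀.

0.6090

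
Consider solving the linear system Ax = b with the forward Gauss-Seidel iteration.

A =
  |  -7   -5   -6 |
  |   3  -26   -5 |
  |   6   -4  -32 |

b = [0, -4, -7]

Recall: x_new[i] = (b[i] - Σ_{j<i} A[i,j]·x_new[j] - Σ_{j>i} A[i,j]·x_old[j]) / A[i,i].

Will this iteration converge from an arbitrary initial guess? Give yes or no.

yes

Let D = diag(-7, -26, -32); L, U the strict triangles.
Gauss-Seidel: T = -(D+L)⁻¹U, row 0 first, T[0,2] = -(-6)/(-7) = -0.8571; later rows by forward substitution.
  T[0,:] = [+0.0000  -0.7143  -0.8571]
  T[1,:] = [+0.0000  -0.0824  -0.2912]
  T[2,:] = [+0.0000  -0.1236  -0.1243]
eigenvalue magnitudes: 0.2943, 0.0875, 0.0000.
ρ(T) = max|λ| = 0.2943; 0.2943 < 1 ⇒ converges.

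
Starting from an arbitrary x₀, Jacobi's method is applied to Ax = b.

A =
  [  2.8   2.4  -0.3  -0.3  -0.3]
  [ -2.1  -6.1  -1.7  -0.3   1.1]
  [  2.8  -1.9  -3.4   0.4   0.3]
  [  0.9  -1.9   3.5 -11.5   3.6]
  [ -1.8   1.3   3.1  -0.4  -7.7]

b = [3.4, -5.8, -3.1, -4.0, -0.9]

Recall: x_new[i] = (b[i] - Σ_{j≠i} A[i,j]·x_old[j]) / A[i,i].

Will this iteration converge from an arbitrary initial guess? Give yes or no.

A = D + L + U where D = diag(2.8, -6.1, -3.4, -11.5, -7.7).
Jacobi T = -D⁻¹(L+U): T[0,2] = -(-0.3)/(2.8) = +0.1071; T[0,0] = 0.
  T[0,:] = [+0.0000 -0.8571 +0.1071 +0.1071 +0.1071]
  T[1,:] = [-0.3443 +0.0000 -0.2787 -0.0492 +0.1803]
  T[2,:] = [+0.8235 -0.5588 +0.0000 +0.1176 +0.0882]
  T[3,:] = [+0.0783 -0.1652 +0.3043 +0.0000 +0.3130]
  T[4,:] = [-0.2338 +0.1688 +0.4026 -0.0519 +0.0000]
|eigenvalues of T|: 0.9430, 0.6155, 0.6155, 0.0841, 0.0841.
ρ = 0.9430; 0.9430 < 1: convergent.

yes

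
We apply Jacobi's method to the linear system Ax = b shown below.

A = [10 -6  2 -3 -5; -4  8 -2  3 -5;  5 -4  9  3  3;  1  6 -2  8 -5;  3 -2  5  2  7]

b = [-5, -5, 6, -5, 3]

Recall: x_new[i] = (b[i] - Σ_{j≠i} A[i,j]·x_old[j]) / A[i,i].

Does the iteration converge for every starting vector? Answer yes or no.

Let D = diag(10, 8, 9, 8, 7); L, U the strict triangles.
Jacobi: T = -D⁻¹(L+U), T[3,2] = -(-2)/(8) = +0.2500; T[3,3] = 0.
  T[0,:] = [+0.0000  +0.6000  -0.2000  +0.3000  +0.5000]
  T[1,:] = [+0.5000  +0.0000  +0.2500  -0.3750  +0.6250]
  T[2,:] = [-0.5556  +0.4444  +0.0000  -0.3333  -0.3333]
  T[3,:] = [-0.1250  -0.7500  +0.2500  +0.0000  +0.6250]
  T[4,:] = [-0.4286  +0.2857  -0.7143  -0.2857  +0.0000]
moduli |λ_i(T)| = 1.1720, 0.7349, 0.7349, 0.7074, 0.7074.
ρ = 1.1720; 1.1720 > 1: divergent.

no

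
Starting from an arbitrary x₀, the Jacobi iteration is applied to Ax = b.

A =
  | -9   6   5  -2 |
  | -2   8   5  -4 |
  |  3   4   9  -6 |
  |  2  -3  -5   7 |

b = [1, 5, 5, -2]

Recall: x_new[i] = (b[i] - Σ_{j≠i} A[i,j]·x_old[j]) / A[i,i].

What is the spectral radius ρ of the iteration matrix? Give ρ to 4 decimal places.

1.1793

Diagonal D = diag(-9, 8, 9, 7); L, U strict lower/upper.
T_J = -D⁻¹(L+U): T[0,3] = -(-2)/(-9) = -0.2222; T[0,0] = 0.
  T[0,:] = [+0.0000, +0.6667, +0.5556, -0.2222]
  T[1,:] = [+0.2500, +0.0000, -0.6250, +0.5000]
  T[2,:] = [-0.3333, -0.4444, +0.0000, +0.6667]
  T[3,:] = [-0.2857, +0.4286, +0.7143, +0.0000]
moduli |λ_i(T)| = 1.1793, 0.5768, 0.5768, 0.0393.
spectral radius ρ = 1.1793; 1.1793 > 1: divergent.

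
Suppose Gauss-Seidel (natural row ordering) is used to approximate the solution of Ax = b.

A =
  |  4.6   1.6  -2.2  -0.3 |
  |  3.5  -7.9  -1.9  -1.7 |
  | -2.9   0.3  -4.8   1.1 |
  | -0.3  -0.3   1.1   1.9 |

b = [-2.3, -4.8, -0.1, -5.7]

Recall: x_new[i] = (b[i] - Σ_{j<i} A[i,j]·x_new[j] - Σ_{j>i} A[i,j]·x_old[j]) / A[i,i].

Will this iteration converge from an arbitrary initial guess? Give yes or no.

Let D = diag(4.6, -7.9, -4.8, 1.9); L, U the strict triangles.
T_GS = -(D+L)⁻¹U: row 0 first, T[0,2] = -(-2.2)/(4.6) = +0.4783; later rows by forward substitution.
  T[0,:] = [+0.0000 -0.3478 +0.4783 +0.0652]
  T[1,:] = [+0.0000 -0.1541 -0.0286 -0.1863]
  T[2,:] = [+0.0000 +0.2005 -0.2907 +0.1781]
  T[3,:] = [+0.0000 -0.1953 +0.2393 -0.1222]
|eigenvalues of T|: 0.5037, 0.1154, 0.0521, 0.0000.
spectral radius ρ = 0.5037; 0.5037 < 1, so it converges for any x₀.

yes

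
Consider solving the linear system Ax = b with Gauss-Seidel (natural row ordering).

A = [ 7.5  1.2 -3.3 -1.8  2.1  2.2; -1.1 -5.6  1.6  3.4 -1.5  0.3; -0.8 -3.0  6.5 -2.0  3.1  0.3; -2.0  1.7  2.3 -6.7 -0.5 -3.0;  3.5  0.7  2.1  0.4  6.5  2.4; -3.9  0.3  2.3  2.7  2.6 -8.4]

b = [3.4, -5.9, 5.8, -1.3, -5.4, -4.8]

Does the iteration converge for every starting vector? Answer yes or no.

Split A = D + L + U, D = diag(7.5, -5.6, 6.5, -6.7, 6.5, -8.4).
Gauss-Seidel: T = -(D+L)⁻¹U, row 0 first, T[0,4] = -(2.1)/(7.5) = -0.2800; later rows by forward substitution.
  T[0,:] = [+0.0000  -0.1600  +0.4400  +0.2400  -0.2800  -0.2933]
  T[1,:] = [+0.0000  +0.0314  +0.1993  +0.5600  -0.2129  +0.1112]
  T[2,:] = [+0.0000  -0.0052  +0.1461  +0.5957  -0.6096  -0.0309]
  T[3,:] = [+0.0000  +0.0540  -0.0306  +0.2749  -0.2543  -0.3426]
  T[4,:] = [+0.0000  +0.0811  -0.3037  -0.3989  +0.3863  -0.1922]
  T[5,:] = [+0.0000  +0.1164  -0.2610  +0.0366  -0.0067  -0.0379]
eigenvalue magnitudes: 0.8830, 0.2708, 0.1859, 0.1859, 0.0218, 0.0000.
spectral radius ρ = 0.8830; 0.8830 < 1, so it converges for any x₀.

yes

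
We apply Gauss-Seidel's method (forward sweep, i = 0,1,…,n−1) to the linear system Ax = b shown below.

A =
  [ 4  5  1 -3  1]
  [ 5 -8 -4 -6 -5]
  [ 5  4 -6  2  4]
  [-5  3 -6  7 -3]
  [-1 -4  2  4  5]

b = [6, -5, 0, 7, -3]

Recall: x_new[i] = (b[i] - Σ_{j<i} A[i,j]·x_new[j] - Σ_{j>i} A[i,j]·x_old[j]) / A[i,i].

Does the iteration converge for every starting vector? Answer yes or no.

no

A = D + L + U where D = diag(4, -8, -6, 7, 5).
GS T = -(D+L)⁻¹U: row 0 first, T[0,1] = -(5)/(4) = -1.2500; later rows by forward substitution.
  T[0,:] = [+0.0000  -1.2500  -0.2500  +0.7500  -0.2500]
  T[1,:] = [+0.0000  -0.7813  -0.6562  -0.2812  -0.7812]
  T[2,:] = [+0.0000  -1.5625  -0.6458  +0.7708  -0.0625]
  T[3,:] = [+0.0000  -1.8973  -0.4509  +1.3170  +0.5313]
  T[4,:] = [+0.0000  +1.2679  +0.0440  -1.4369  -1.0750]
|roots of det(T-λI)|: 1.5383, 0.6426, 0.1984, 0.0911, 0.0000.
ρ(T) = max|λ| = 1.5383; 1.5383 > 1, so it fails to converge.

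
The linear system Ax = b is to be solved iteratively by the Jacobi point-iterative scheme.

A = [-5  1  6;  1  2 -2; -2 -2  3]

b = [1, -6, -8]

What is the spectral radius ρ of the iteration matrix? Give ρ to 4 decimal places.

1.2565

Split A = D + L + U, D = diag(-5, 2, 3).
Jacobi: T = -D⁻¹(L+U), T[1,2] = -(-2)/(2) = +1.0000; T[1,1] = 0.
  T[0,:] = [+0.0000, +0.2000, +1.2000]
  T[1,:] = [-0.5000, +0.0000, +1.0000]
  T[2,:] = [+0.6667, +0.6667, +0.0000]
|eigenvalues of T|: 1.2565, 1.0555, 0.2011.
ρ = 1.2565; 1.2565 > 1: divergent.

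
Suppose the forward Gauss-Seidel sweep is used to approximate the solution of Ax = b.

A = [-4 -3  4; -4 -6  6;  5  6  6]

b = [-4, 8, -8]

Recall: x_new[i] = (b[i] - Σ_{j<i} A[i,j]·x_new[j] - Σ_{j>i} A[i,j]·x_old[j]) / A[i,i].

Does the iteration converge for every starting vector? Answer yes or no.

Diagonal D = diag(-4, -6, 6); L, U strict lower/upper.
GS T = -(D+L)⁻¹U: row 0 first, T[0,2] = -(4)/(-4) = +1.0000; later rows by forward substitution.
  T[0,:] = [+0.0000  -0.7500  +1.0000]
  T[1,:] = [+0.0000  +0.5000  +0.3333]
  T[2,:] = [+0.0000  +0.1250  -1.1667]
|eigenvalues of T|: 1.1913, 0.5246, 0.0000.
ρ = 1.1913; 1.1913 > 1: divergent.

no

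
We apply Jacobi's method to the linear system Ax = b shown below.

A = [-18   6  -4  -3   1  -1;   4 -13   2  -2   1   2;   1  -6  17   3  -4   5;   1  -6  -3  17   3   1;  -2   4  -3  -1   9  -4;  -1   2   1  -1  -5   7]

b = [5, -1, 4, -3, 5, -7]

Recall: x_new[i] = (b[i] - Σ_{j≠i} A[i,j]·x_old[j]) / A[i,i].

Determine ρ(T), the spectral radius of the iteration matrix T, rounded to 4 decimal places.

Let D = diag(-18, -13, 17, 17, 9, 7); L, U the strict triangles.
Jacobi: T = -D⁻¹(L+U), T[5,4] = -(-5)/(7) = +0.7143; T[5,5] = 0.
  T[0,:] = [+0.0000, +0.3333, -0.2222, -0.1667, +0.0556, -0.0556]
  T[1,:] = [+0.3077, +0.0000, +0.1538, -0.1538, +0.0769, +0.1538]
  T[2,:] = [-0.0588, +0.3529, +0.0000, -0.1765, +0.2353, -0.2941]
  T[3,:] = [-0.0588, +0.3529, +0.1765, +0.0000, -0.1765, -0.0588]
  T[4,:] = [+0.2222, -0.4444, +0.3333, +0.1111, +0.0000, +0.4444]
  T[5,:] = [+0.1429, -0.2857, -0.1429, +0.1429, +0.7143, +0.0000]
moduli |λ_i(T)| = 0.8388, 0.3809, 0.3809, 0.3692, 0.1910, 0.1619.
ρ = 0.8388; 0.8388 < 1 ⇒ converges.

0.8388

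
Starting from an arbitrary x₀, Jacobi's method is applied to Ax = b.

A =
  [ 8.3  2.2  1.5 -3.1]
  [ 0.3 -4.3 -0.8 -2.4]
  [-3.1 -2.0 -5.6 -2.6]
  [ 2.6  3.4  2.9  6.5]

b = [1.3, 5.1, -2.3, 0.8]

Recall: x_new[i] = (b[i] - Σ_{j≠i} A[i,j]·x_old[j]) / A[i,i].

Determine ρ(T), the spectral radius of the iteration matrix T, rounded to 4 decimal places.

A = D + L + U where D = diag(8.3, -4.3, -5.6, 6.5).
Jacobi: T = -D⁻¹(L+U), T[2,0] = -(-3.1)/(-5.6) = -0.5536; T[2,2] = 0.
  T[0,:] = [+0.0000 -0.2651 -0.1807 +0.3735]
  T[1,:] = [+0.0698 +0.0000 -0.1860 -0.5581]
  T[2,:] = [-0.5536 -0.3571 +0.0000 -0.4643]
  T[3,:] = [-0.4000 -0.5231 -0.4462 +0.0000]
moduli |λ_i(T)| = 0.8559, 0.5110, 0.2421, 0.2421.
spectral radius ρ = 0.8559; 0.8559 < 1: convergent.

0.8559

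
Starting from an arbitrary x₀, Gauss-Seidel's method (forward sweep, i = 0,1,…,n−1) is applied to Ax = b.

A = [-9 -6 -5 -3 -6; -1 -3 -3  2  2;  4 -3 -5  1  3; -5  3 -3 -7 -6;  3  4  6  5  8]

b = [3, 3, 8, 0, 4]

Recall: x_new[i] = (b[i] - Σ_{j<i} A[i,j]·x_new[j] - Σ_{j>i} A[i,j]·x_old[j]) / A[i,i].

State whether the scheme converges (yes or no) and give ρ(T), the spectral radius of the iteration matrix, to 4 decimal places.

no, ρ = 1.3405

A = D + L + U where D = diag(-9, -3, -5, -7, 8).
T_GS = -(D+L)⁻¹U: row 0 first, T[0,4] = -(-6)/(-9) = -0.6667; later rows by forward substitution.
  T[0,:] = [+0.0000  -0.6667  -0.5556  -0.3333  -0.6667]
  T[1,:] = [+0.0000  +0.2222  -0.8148  +0.7778  +0.8889]
  T[2,:] = [+0.0000  -0.6667  +0.0444  -0.5333  -0.4667]
  T[3,:] = [+0.0000  +0.8571  +0.0286  +0.8000  +0.2000]
  T[4,:] = [+0.0000  +0.1032  +0.5646  -0.3639  +0.0306]
moduli |λ_i(T)| = 1.3405, 0.7731, 0.4346, 0.0952, 0.0000.
ρ(T) = max|λ| = 1.3405; 1.3405 > 1: divergent.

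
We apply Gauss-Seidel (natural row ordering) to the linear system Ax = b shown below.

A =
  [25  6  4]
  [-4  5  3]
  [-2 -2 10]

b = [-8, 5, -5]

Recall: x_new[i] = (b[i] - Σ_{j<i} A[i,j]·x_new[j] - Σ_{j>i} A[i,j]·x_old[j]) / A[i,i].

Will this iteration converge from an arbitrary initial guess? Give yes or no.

Write A = D+L+U with D = diag(25, 5, 10).
GS T = -(D+L)⁻¹U: row 0 first, T[0,1] = -(6)/(25) = -0.2400; later rows by forward substitution.
  T[0,:] = [+0.0000  -0.2400  -0.1600]
  T[1,:] = [+0.0000  -0.1920  -0.7280]
  T[2,:] = [+0.0000  -0.0864  -0.1776]
|roots of det(T-λI)|: 0.4357, 0.0661, 0.0000.
ρ = 0.4357; 0.4357 < 1 ⇒ converges.

yes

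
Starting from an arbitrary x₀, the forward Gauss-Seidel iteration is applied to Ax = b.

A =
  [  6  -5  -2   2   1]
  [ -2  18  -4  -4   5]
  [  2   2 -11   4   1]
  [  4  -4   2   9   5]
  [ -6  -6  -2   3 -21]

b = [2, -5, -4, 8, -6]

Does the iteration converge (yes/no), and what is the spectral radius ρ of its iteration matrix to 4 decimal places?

yes, ρ = 0.5550

Write A = D+L+U with D = diag(6, 18, -11, 9, -21).
Gauss-Seidel: T = -(D+L)⁻¹U, row 0 first, T[0,1] = -(-5)/(6) = +0.8333; later rows by forward substitution.
  T[0,:] = [+0.0000, +0.8333, +0.3333, -0.3333, -0.1667]
  T[1,:] = [+0.0000, +0.0926, +0.2593, +0.1852, -0.2963]
  T[2,:] = [+0.0000, +0.1684, +0.1077, +0.3367, +0.0067]
  T[3,:] = [+0.0000, -0.3666, -0.0569, +0.1556, -0.6147]
  T[4,:] = [+0.0000, -0.3330, -0.1877, +0.0325, +0.0438]
|roots of det(T-λI)|: 0.5550, 0.3344, 0.3344, 0.1723, 0.0000.
ρ = 0.5550; 0.5550 < 1: convergent.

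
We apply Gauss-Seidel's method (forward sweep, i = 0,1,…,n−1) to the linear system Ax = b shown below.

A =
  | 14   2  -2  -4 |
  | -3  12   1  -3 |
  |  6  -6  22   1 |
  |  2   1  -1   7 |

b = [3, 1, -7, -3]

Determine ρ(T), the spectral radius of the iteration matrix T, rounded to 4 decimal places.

0.2292

Let D = diag(14, 12, 22, 7); L, U the strict triangles.
T_GS = -(D+L)⁻¹U: row 0 first, T[0,2] = -(-2)/(14) = +0.1429; later rows by forward substitution.
  T[0,:] = [+0.0000 -0.1429 +0.1429 +0.2857]
  T[1,:] = [+0.0000 -0.0357 -0.0476 +0.3214]
  T[2,:] = [+0.0000 +0.0292 -0.0519 -0.0357]
  T[3,:] = [+0.0000 +0.0501 -0.0414 -0.1327]
|eigenvalues of T|: 0.2292, 0.0308, 0.0219, 0.0000.
ρ = 0.2292; 0.2292 < 1, so it converges for any x₀.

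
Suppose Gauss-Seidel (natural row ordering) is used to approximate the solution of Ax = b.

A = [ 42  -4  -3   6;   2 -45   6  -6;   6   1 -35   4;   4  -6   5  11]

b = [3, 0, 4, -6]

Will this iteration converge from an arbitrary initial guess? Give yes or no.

yes

Diagonal D = diag(42, -45, -35, 11); L, U strict lower/upper.
GS T = -(D+L)⁻¹U: row 0 first, T[0,2] = -(-3)/(42) = +0.0714; later rows by forward substitution.
  T[0,:] = [+0.0000 +0.0952 +0.0714 -0.1429]
  T[1,:] = [+0.0000 +0.0042 +0.1365 -0.1397]
  T[2,:] = [+0.0000 +0.0164 +0.0161 +0.0858]
  T[3,:] = [+0.0000 -0.0398 +0.0411 -0.0632]
moduli |λ_i(T)| = 0.1500, 0.0593, 0.0593, 0.0000.
ρ(T) = max|λ| = 0.1500; 0.1500 < 1, so it converges for any x₀.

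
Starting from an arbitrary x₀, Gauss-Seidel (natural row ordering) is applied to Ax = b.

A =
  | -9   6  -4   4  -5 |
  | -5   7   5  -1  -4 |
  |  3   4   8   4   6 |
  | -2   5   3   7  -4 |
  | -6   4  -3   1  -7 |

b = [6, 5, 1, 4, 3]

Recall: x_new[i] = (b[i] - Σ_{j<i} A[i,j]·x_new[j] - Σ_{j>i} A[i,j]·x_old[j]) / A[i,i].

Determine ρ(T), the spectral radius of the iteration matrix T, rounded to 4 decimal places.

1.5922

Diagonal D = diag(-9, 7, 8, 7, -7); L, U strict lower/upper.
T_GS = -(D+L)⁻¹U: row 0 first, T[0,2] = -(-4)/(-9) = -0.4444; later rows by forward substitution.
  T[0,:] = [+0.0000 +0.6667 -0.4444 +0.4444 -0.5556]
  T[1,:] = [+0.0000 +0.4762 -1.0317 +0.4603 +0.1746]
  T[2,:] = [+0.0000 -0.4881 +0.6825 -0.8968 -0.6290]
  T[3,:] = [+0.0000 +0.0595 +0.3175 +0.1825 +0.5575]
  T[4,:] = [+0.0000 -0.0816 -0.4558 +0.2925 +0.9252]
|λ(T)| sorted: 1.5922, 0.7692, 0.3086, 0.3086, 0.0000.
ρ(T) = max|λ| = 1.5922; 1.5922 > 1, so it fails to converge.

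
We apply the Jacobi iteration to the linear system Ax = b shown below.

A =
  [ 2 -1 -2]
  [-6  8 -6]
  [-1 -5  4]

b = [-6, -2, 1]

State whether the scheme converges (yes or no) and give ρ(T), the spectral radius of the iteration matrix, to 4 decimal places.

Diagonal D = diag(2, 8, 4); L, U strict lower/upper.
Jacobi T = -D⁻¹(L+U): T[1,0] = -(-6)/(8) = +0.7500; T[1,1] = 0.
  T[0,:] = [+0.0000 +0.5000 +1.0000]
  T[1,:] = [+0.7500 +0.0000 +0.7500]
  T[2,:] = [+0.2500 +1.2500 +0.0000]
moduli |λ_i(T)| = 1.5000, 0.8292, 0.8292.
ρ(T) = max|λ| = 1.5000; 1.5000 > 1: divergent.

no, ρ = 1.5000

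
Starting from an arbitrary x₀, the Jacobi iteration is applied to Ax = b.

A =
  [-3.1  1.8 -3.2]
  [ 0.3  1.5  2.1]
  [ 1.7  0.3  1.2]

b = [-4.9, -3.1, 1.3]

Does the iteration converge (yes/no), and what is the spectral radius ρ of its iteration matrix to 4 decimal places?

Write A = D+L+U with D = diag(-3.1, 1.5, 1.2).
T_J = -D⁻¹(L+U): T[1,0] = -(0.3)/(1.5) = -0.2000; T[1,1] = 0.
  T[0,:] = [+0.0000, +0.5806, -1.0323]
  T[1,:] = [-0.2000, +0.0000, -1.4000]
  T[2,:] = [-1.4167, -0.2500, +0.0000]
moduli |λ_i(T)| = 1.5510, 0.8422, 0.8422.
ρ(T) = max|λ| = 1.5510; 1.5510 > 1, so it fails to converge.

no, ρ = 1.5510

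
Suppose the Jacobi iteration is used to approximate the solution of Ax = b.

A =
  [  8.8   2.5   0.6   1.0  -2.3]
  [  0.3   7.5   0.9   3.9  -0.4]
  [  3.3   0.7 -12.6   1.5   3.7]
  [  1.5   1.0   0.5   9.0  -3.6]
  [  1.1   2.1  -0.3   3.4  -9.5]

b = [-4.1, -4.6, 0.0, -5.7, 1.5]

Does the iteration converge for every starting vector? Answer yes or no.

yes

A = D + L + U where D = diag(8.8, 7.5, -12.6, 9, -9.5).
Jacobi: T = -D⁻¹(L+U), T[3,0] = -(1.5)/(9) = -0.1667; T[3,3] = 0.
  T[0,:] = [+0.0000  -0.2841  -0.0682  -0.1136  +0.2614]
  T[1,:] = [-0.0400  +0.0000  -0.1200  -0.5200  +0.0533]
  T[2,:] = [+0.2619  +0.0556  +0.0000  +0.1190  +0.2937]
  T[3,:] = [-0.1667  -0.1111  -0.0556  +0.0000  +0.4000]
  T[4,:] = [+0.1158  +0.2211  -0.0316  +0.3579  +0.0000]
|roots of det(T-λI)|: 0.6573, 0.3437, 0.3437, 0.1785, 0.1785.
ρ = 0.6573; 0.6573 < 1, so it converges for any x₀.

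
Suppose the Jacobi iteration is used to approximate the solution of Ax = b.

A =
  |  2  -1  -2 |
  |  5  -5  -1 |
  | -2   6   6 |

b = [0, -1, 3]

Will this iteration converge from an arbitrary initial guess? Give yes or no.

A = D + L + U where D = diag(2, -5, 6).
Jacobi T = -D⁻¹(L+U): T[0,1] = -(-1)/(2) = +0.5000; T[0,0] = 0.
  T[0,:] = [+0.0000  +0.5000  +1.0000]
  T[1,:] = [+1.0000  +0.0000  -0.2000]
  T[2,:] = [+0.3333  -1.0000  +0.0000]
eigenvalue magnitudes: 1.3427, 0.8773, 0.8773.
ρ = 1.3427; 1.3427 > 1, so it fails to converge.

no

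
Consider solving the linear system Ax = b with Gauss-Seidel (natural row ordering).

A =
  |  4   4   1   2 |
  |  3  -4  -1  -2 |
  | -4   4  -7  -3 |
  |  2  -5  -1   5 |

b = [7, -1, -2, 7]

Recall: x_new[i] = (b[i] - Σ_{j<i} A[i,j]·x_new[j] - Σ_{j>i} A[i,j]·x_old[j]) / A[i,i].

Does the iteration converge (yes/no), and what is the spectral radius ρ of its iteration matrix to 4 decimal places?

no, ρ = 1.4130

A = D + L + U where D = diag(4, -4, -7, 5).
GS T = -(D+L)⁻¹U: row 0 first, T[0,3] = -(2)/(4) = -0.5000; later rows by forward substitution.
  T[0,:] = [+0.0000, -1.0000, -0.2500, -0.5000]
  T[1,:] = [+0.0000, -0.7500, -0.4375, -0.8750]
  T[2,:] = [+0.0000, +0.1429, -0.1071, -0.6429]
  T[3,:] = [+0.0000, -0.3214, -0.3589, -0.8036]
|eigenvalues of T|: 1.4130, 0.3375, 0.0899, 0.0000.
spectral radius ρ = 1.4130; 1.4130 > 1 ⇒ diverges.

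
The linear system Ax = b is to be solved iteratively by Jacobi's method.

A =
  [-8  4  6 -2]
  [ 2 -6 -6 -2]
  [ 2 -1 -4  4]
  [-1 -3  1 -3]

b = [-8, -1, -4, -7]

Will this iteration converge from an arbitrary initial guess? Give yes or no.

no

Diagonal D = diag(-8, -6, -4, -3); L, U strict lower/upper.
Jacobi T = -D⁻¹(L+U): T[3,2] = -(1)/(-3) = +0.3333; T[3,3] = 0.
  T[0,:] = [+0.0000, +0.5000, +0.7500, -0.2500]
  T[1,:] = [+0.3333, +0.0000, -1.0000, -0.3333]
  T[2,:] = [+0.5000, -0.2500, +0.0000, +1.0000]
  T[3,:] = [-0.3333, -1.0000, +0.3333, +0.0000]
|roots of det(T-λI)|: 1.3068, 0.9253, 0.9253, 0.4035.
ρ = 1.3068; 1.3068 > 1, so it fails to converge.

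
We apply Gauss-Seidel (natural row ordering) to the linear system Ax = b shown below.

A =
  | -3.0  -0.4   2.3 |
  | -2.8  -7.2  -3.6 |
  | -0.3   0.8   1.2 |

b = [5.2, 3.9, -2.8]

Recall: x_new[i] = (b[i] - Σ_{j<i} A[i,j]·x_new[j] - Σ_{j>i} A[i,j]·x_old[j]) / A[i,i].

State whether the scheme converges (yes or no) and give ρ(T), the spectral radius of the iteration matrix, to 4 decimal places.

Write A = D+L+U with D = diag(-3, -7.2, 1.2).
T_GS = -(D+L)⁻¹U: row 0 first, T[0,1] = -(-0.4)/(-3) = -0.1333; later rows by forward substitution.
  T[0,:] = [+0.0000, -0.1333, +0.7667]
  T[1,:] = [+0.0000, +0.0519, -0.7981]
  T[2,:] = [+0.0000, -0.0679, +0.7238]
|λ(T)| sorted: 0.7965, 0.0209, 0.0000.
ρ(T) = max|λ| = 0.7965; 0.7965 < 1: convergent.

yes, ρ = 0.7965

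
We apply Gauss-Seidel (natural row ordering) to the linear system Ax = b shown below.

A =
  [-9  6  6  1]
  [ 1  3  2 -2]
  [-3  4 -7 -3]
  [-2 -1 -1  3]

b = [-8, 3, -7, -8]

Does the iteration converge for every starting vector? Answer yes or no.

no

Let D = diag(-9, 3, -7, 3); L, U the strict triangles.
T_GS = -(D+L)⁻¹U: row 0 first, T[0,2] = -(6)/(-9) = +0.6667; later rows by forward substitution.
  T[0,:] = [+0.0000 +0.6667 +0.6667 +0.1111]
  T[1,:] = [+0.0000 -0.2222 -0.8889 +0.6296]
  T[2,:] = [+0.0000 -0.4127 -0.7937 -0.1164]
  T[3,:] = [+0.0000 +0.2328 -0.1164 +0.2451]
eigenvalue magnitudes: 1.1860, 0.5952, 0.1799, 0.0000.
spectral radius ρ = 1.1860; 1.1860 > 1: divergent.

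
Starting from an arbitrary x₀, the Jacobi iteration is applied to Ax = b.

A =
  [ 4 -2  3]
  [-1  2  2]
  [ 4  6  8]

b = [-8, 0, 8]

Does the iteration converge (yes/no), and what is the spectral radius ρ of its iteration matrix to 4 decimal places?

Let D = diag(4, 2, 8); L, U the strict triangles.
Jacobi T = -D⁻¹(L+U): T[0,2] = -(3)/(4) = -0.7500; T[0,0] = 0.
  T[0,:] = [+0.0000  +0.5000  -0.7500]
  T[1,:] = [+0.5000  +0.0000  -1.0000]
  T[2,:] = [-0.5000  -0.7500  +0.0000]
moduli |λ_i(T)| = 1.3319, 0.8771, 0.4548.
spectral radius ρ = 1.3319; 1.3319 > 1, so it fails to converge.

no, ρ = 1.3319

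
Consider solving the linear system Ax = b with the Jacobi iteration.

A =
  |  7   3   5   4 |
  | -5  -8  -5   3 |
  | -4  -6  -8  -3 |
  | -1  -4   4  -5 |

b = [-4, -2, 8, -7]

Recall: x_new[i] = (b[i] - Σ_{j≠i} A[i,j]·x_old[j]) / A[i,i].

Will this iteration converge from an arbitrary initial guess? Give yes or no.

Let D = diag(7, -8, -8, -5); L, U the strict triangles.
Jacobi T = -D⁻¹(L+U): T[2,0] = -(-4)/(-8) = -0.5000; T[2,2] = 0.
  T[0,:] = [+0.0000 -0.4286 -0.7143 -0.5714]
  T[1,:] = [-0.6250 +0.0000 -0.6250 +0.3750]
  T[2,:] = [-0.5000 -0.7500 +0.0000 -0.3750]
  T[3,:] = [-0.2000 -0.8000 +0.8000 +0.0000]
|eigenvalues of T|: 1.2403, 0.8055, 0.8055, 0.2990.
spectral radius ρ = 1.2403; 1.2403 > 1, so it fails to converge.

no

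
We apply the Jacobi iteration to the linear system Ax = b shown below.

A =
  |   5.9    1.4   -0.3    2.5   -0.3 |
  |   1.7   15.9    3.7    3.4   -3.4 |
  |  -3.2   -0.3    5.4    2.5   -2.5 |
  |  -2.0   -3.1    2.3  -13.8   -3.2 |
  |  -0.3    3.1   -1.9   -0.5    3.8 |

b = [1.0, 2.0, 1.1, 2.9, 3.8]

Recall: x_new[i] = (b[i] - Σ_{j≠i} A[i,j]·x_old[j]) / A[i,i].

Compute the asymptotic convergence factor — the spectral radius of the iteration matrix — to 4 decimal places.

0.6186

Split A = D + L + U, D = diag(5.9, 15.9, 5.4, -13.8, 3.8).
Jacobi: T = -D⁻¹(L+U), T[4,1] = -(3.1)/(3.8) = -0.8158; T[4,4] = 0.
  T[0,:] = [+0.0000 -0.2373 +0.0508 -0.4237 +0.0508]
  T[1,:] = [-0.1069 +0.0000 -0.2327 -0.2138 +0.2138]
  T[2,:] = [+0.5926 +0.0556 +0.0000 -0.4630 +0.4630]
  T[3,:] = [-0.1449 -0.2246 +0.1667 +0.0000 -0.2319]
  T[4,:] = [+0.0789 -0.8158 +0.5000 +0.1316 +0.0000]
|roots of det(T-λI)|: 0.6186, 0.4385, 0.4385, 0.4258, 0.0162.
ρ(T) = max|λ| = 0.6186; 0.6186 < 1: convergent.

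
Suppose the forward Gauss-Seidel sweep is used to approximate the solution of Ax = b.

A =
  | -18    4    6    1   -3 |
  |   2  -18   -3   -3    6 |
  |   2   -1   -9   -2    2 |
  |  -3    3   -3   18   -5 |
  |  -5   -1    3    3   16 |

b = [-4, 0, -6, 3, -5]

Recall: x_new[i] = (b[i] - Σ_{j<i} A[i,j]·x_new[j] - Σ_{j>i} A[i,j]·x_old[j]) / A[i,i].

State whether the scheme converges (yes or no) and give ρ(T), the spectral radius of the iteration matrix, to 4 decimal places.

yes, ρ = 0.2427

Write A = D+L+U with D = diag(-18, -18, -9, 18, 16).
T_GS = -(D+L)⁻¹U: row 0 first, T[0,2] = -(6)/(-18) = +0.3333; later rows by forward substitution.
  T[0,:] = [+0.0000  +0.2222  +0.3333  +0.0556  -0.1667]
  T[1,:] = [+0.0000  +0.0247  -0.1296  -0.1605  +0.3148]
  T[2,:] = [+0.0000  +0.0466  +0.0885  -0.1920  +0.1502]
  T[3,:] = [+0.0000  +0.0407  +0.0919  +0.0040  +0.2226]
  T[4,:] = [+0.0000  +0.0546  +0.0622  +0.0426  -0.1023]
|eigenvalues of T|: 0.2427, 0.1793, 0.1793, 0.0915, 0.0000.
spectral radius ρ = 0.2427; 0.2427 < 1: convergent.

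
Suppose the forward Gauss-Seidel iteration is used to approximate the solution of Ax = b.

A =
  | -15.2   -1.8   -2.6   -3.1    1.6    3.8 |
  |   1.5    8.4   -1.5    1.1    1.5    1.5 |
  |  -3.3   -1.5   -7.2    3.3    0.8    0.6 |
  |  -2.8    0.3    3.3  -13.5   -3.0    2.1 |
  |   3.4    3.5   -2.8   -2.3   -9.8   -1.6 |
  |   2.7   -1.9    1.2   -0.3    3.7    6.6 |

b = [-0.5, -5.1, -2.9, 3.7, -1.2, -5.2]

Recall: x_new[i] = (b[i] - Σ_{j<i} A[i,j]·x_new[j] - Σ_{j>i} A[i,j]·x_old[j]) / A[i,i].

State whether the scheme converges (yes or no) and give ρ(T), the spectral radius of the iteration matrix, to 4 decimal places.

Diagonal D = diag(-15.2, 8.4, -7.2, -13.5, -9.8, 6.6); L, U strict lower/upper.
GS T = -(D+L)⁻¹U: row 0 first, T[0,4] = -(1.6)/(-15.2) = +0.1053; later rows by forward substitution.
  T[0,:] = [+0.0000 -0.1184 -0.1711 -0.2039 +0.1053 +0.2500]
  T[1,:] = [+0.0000 +0.0211 +0.2091 -0.0945 -0.1974 -0.2232]
  T[2,:] = [+0.0000 +0.0499 +0.0348 +0.5715 +0.1040 +0.0153]
  T[3,:] = [+0.0000 +0.0372 +0.0486 +0.1799 -0.2230 +0.1025]
  T[4,:] = [+0.0000 -0.0565 -0.0060 -0.3100 -0.0113 -0.1847]
  T[5,:] = [+0.0000 +0.0788 +0.1294 +0.1343 -0.1226 -0.0611]
|λ(T)| sorted: 0.5118, 0.2943, 0.1457, 0.1457, 0.0450, 0.0000.
ρ(T) = max|λ| = 0.5118; 0.5118 < 1 ⇒ converges.

yes, ρ = 0.5118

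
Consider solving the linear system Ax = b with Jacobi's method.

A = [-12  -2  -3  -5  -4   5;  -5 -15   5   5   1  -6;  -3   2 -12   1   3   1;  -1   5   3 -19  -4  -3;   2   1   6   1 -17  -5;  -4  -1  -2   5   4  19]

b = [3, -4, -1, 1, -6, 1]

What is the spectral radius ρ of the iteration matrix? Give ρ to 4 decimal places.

0.8254

Split A = D + L + U, D = diag(-12, -15, -12, -19, -17, 19).
T_J = -D⁻¹(L+U): T[4,0] = -(2)/(-17) = +0.1176; T[4,4] = 0.
  T[0,:] = [+0.0000  -0.1667  -0.2500  -0.4167  -0.3333  +0.4167]
  T[1,:] = [-0.3333  +0.0000  +0.3333  +0.3333  +0.0667  -0.4000]
  T[2,:] = [-0.2500  +0.1667  +0.0000  +0.0833  +0.2500  +0.0833]
  T[3,:] = [-0.0526  +0.2632  +0.1579  +0.0000  -0.2105  -0.1579]
  T[4,:] = [+0.1176  +0.0588  +0.3529  +0.0588  +0.0000  -0.2941]
  T[5,:] = [+0.2105  +0.0526  +0.1053  -0.2632  -0.2105  +0.0000]
|roots of det(T-λI)|: 0.8254, 0.4132, 0.3087, 0.2122, 0.1837, 0.0749.
ρ(T) = max|λ| = 0.8254; 0.8254 < 1, so it converges for any x₀.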